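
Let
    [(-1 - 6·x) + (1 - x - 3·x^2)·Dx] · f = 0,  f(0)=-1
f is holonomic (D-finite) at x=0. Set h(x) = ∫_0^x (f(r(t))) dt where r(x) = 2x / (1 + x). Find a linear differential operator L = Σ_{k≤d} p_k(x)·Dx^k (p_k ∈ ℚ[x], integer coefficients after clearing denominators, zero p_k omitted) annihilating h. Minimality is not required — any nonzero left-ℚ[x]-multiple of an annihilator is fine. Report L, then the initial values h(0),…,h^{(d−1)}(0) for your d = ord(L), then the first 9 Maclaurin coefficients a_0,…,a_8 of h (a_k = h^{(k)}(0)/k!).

f: a_k = -1, -1, -4, -7, -19, -40, -97, -217, -508, …
L₀ from L_f via x↦r, Dx↦r'^{-1}Dx.
Integrate: L := L₀·Dx.
L = (2 + 26·x)·Dx + (-1 - x + 13·x^2 + 13·x^3)·Dx^2  (order 2).
h: a_k = 0, -1, -1, -14/3, -13/2, -182/5, -169/3, -338, -2197/4, …
ICs: h(0) = 0, h′(0) = -1.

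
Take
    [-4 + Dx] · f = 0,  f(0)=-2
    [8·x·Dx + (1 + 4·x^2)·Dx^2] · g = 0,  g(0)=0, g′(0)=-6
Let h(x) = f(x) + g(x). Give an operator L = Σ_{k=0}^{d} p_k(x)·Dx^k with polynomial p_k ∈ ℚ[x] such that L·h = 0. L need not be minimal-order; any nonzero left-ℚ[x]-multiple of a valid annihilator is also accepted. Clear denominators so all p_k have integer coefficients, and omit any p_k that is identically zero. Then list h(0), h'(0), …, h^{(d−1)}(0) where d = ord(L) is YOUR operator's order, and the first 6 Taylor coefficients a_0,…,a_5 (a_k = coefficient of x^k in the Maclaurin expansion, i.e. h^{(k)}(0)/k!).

f: a_k = -2, -8, -16, -64/3, -64/3, -256/15, …
g: a_k = 0, -6, 0, 8, 0, -96/5, …
Weyl lclm of L_f,L_g ⇒ L₀ (ord ≤ 3).
L = (8 - 32·x - 96·x^2 - 128·x^3)·Dx + (-6 - 8·x^2 - 64·x^4)·Dx^2 + (1 + 2·x + 8·x^2 + 8·x^3 + 16·x^4)·Dx^3  (order 3).
h: a_k = -2, -14, -16, -40/3, -64/3, -544/15, …
ICs: h(0) = -2, h′(0) = -14, h′′(0) = -32.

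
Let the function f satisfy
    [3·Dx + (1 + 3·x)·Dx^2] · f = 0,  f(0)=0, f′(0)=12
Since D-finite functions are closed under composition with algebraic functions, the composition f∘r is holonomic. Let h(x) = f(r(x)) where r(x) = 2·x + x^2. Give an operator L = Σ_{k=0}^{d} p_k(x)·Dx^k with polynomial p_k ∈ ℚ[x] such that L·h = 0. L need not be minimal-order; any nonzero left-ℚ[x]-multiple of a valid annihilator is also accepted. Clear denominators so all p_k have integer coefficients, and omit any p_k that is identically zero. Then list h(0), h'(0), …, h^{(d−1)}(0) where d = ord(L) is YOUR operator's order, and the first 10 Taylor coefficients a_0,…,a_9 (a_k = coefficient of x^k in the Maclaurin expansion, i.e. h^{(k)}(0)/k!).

f: a_k = 0, 12, -18, 36, -81, 972/5, -486, 8748/7, -6561/2, 8748, …
L₀ from L_f via x↦r, Dx↦r'^{-1}Dx.
L = (5 + 6·x + 3·x^2)·Dx + (1 + 7·x + 9·x^2 + 3·x^3)·Dx^2  (order 2).
h: a_k = 0, 24, -60, 216, -882, 19224/5, -17460, 570888/7, -388881, 1883736, …
ICs: h(0) = 0, h′(0) = 24.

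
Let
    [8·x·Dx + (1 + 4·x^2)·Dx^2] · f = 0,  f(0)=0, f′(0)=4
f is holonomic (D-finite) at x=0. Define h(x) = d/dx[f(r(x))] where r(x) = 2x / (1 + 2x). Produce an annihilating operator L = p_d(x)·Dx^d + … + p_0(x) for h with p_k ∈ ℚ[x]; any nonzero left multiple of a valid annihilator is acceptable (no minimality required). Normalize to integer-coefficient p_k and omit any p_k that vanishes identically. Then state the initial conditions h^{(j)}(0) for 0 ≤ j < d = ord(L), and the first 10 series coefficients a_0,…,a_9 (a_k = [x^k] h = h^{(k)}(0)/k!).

f: a_k = 0, 4, 0, -16/3, 0, 64/5, 0, -256/7, 0, 1024/9, …
f∘r: x↦r, Dx↦Dx/r' in L_f ⇒ L₀.
h₀' ⇒ L via d/dx closure of L₀.
L = (4 + 40·x) + (1 + 4·x + 20·x^2)·Dx  (order 1).
h: a_k = 8, -32, -32, 768, -2432, -5632, 71168, -172032, -735232, 6381568, …
ICs: h(0) = 8.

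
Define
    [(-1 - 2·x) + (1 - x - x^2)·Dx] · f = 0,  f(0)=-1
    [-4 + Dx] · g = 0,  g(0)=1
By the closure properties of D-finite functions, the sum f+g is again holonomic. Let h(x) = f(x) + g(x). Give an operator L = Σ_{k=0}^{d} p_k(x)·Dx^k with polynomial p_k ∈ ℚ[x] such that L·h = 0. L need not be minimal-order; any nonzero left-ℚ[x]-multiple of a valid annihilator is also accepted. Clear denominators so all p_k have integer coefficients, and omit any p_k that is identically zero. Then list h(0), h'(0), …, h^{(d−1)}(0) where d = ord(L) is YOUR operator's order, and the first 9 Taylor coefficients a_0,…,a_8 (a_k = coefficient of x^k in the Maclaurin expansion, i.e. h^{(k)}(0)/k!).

f: a_k = -1, -1, -2, -3, -5, -8, -13, -21, -34, …
g: a_k = 1, 4, 8, 32/3, 32/3, 128/15, 256/45, 1024/315, 512/315, …
L₀ := lclm(L_f,L_g); ord L₀ ≤ 1+1.
L = (-8·x - 72·x^2 - 32·x^3) + (-12 + 38·x + 22·x^2 - 32·x^3 - 16·x^4)·Dx + (3 - 9·x - x^2 + 10·x^3 + 4·x^4)·Dx^2  (order 2).
h: a_k = 0, 3, 6, 23/3, 17/3, 8/15, -329/45, -5591/315, -10198/315, …
ICs: h(0) = 0, h′(0) = 3.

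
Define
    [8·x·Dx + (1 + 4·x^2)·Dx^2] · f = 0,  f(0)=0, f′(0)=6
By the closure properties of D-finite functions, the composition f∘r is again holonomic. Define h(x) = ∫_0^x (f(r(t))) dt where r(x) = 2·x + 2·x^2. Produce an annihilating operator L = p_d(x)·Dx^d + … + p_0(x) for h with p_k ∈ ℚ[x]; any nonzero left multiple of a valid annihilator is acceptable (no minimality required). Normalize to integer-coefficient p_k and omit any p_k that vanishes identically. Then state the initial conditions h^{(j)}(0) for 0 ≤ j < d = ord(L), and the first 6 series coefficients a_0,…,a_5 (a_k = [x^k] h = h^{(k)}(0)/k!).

L = (-2 + 32·x + 128·x^2 + 192·x^3 + 96·x^4)·Dx^2 + (1 + 2·x + 16·x^2 + 64·x^3 + 80·x^4 + 32·x^5)·Dx^3  (order 3).
h: a_k = 0, 0, 6, 4, -16, -192/5, …
ICs: h(0) = 0, h′(0) = 0, h′′(0) = 12.

f: a_k = 0, 6, 0, -8, 0, 96/5, …
h₀=f(r): pull back L_f along r ⇒ L₀.
∫: right-multiply L₀ by Dx.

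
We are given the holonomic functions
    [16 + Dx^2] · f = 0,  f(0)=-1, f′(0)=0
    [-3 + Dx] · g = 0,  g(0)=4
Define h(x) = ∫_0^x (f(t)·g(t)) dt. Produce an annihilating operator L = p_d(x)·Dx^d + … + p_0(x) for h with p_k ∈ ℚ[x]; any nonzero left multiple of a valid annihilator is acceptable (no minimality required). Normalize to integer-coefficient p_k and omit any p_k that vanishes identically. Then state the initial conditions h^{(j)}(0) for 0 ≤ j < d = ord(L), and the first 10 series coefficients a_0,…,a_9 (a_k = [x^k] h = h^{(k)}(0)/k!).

L = 25·Dx - 6·Dx^2 + Dx^3  (order 3).
h: a_k = 0, -4, -6, 14/3, 39/2, 527/30, 79/60, -1679/180, -25481/3360, -164833/90720, …
ICs: h(0) = 0, h′(0) = -4, h′′(0) = -12.

f: a_k = -1, 0, 8, 0, -32/3, 0, 256/45, 0, -512/315, 0, …
g: a_k = 4, 12, 18, 18, 27/2, 81/10, 81/20, 243/140, 729/1120, 243/1120, …
Sym-product of L_f,L_g gives L₀ (≤ ord 2).
Integrate: L := L₀·Dx.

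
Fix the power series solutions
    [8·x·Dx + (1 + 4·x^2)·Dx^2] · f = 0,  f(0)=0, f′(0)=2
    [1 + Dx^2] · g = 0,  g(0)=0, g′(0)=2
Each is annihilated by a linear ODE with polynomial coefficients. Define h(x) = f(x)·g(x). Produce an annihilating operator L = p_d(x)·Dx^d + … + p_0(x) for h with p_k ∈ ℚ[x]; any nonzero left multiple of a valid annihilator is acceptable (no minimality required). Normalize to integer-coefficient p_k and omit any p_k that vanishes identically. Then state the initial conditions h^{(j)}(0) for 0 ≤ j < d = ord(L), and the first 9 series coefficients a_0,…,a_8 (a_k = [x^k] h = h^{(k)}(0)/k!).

f: a_k = 0, 2, 0, -8/3, 0, 32/5, 0, -128/7, 0, …
g: a_k = 0, 2, 0, -1/3, 0, 1/60, 0, -1/2520, 0, …
f·g: L₀ = L_f ⊗_s L_g, ord ≤ 2·2.
L = (85 + 944·x^2 + 416·x^4 + 256·x^6 + 256·x^8) + (144·x + 704·x^3 + 768·x^5 + 1024·x^7)·Dx + (90 + 992·x^2 + 576·x^4 + 512·x^6 + 512·x^8)·Dx^2 + (144·x + 704·x^3 + 768·x^5 + 1024·x^7)·Dx^3 + (5 + 48·x^2 + 160·x^4 + 256·x^6 + 256·x^8)·Dx^4  (order 4).
h: a_k = 0, 0, 4, 0, -6, 0, 247/18, 0, -155/4, …
ICs: h(0) = 0, h′(0) = 0, h′′(0) = 8, h′′′(0) = 0.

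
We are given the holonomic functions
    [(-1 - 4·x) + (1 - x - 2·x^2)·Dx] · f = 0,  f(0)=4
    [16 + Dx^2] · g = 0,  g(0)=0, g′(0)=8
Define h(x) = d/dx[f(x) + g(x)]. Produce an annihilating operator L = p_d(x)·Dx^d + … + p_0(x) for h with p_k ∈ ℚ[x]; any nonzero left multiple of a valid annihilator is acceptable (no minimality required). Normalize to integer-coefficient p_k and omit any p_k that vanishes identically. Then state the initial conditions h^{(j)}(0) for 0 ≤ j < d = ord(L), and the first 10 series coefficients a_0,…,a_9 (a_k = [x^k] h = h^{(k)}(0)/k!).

f: a_k = 4, 4, 12, 20, 44, 84, 172, 340, 684, 1364, …
g: a_k = 0, 8, 0, -64/3, 0, 256/15, 0, -2048/315, 0, 4096/2835, …
Weyl lclm of L_f,L_g ⇒ L₀ (ord ≤ 3).
h=h₀': d/dx-closure on L₀ ⇒ L.
L = (2880 + 9600·x + 20736·x^2 + 7680·x^3 + 15360·x^4 + 18432·x^5 + 12288·x^6) + (-368 - 1040·x + 2400·x^2 + 2048·x^3 - 2560·x^4 + 1536·x^5 + 7168·x^6 + 4096·x^7)·Dx + (180 + 600·x + 1296·x^2 + 480·x^3 + 960·x^4 + 1152·x^5 + 768·x^6)·Dx^2 + (-23 - 65·x + 150·x^2 + 128·x^3 - 160·x^4 + 96·x^5 + 448·x^6 + 256·x^7)·Dx^3  (order 3).
h: a_k = 12, 24, -4, 176, 1516/3, 1032, 105052/45, 5472, 3871036/315, 27320, …
ICs: h(0) = 12, h′(0) = 24, h′′(0) = -8.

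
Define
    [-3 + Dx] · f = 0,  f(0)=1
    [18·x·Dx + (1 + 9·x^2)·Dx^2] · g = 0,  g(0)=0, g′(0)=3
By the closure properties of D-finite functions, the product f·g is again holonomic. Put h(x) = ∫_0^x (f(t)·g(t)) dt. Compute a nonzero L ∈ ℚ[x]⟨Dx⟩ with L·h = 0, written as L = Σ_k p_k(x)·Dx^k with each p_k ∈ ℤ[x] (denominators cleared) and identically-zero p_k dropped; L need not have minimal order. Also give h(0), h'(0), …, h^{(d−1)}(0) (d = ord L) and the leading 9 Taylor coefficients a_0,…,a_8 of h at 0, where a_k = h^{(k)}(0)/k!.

f: a_k = 1, 3, 9/2, 9/2, 27/8, 81/40, 81/80, 243/560, 729/4480, …
g: a_k = 0, 3, 0, -9, 0, 243/5, 0, -2187/7, 0, …
L₀ := L_f ⊗_s L_g (sym. prod.), ord ≤ 2.
h=∫h₀ ⇒ L = L₀·Dx.
L = (9 - 54·x + 81·x^2)·Dx + (-6 + 18·x - 54·x^2)·Dx^2 + (1 + 9·x^2)·Dx^3  (order 3).
h: a_k = 0, 0, 3/2, 3, 9/8, -27/10, 243/80, 891/56, -67797/4480, …
ICs: h(0) = 0, h′(0) = 0, h′′(0) = 3.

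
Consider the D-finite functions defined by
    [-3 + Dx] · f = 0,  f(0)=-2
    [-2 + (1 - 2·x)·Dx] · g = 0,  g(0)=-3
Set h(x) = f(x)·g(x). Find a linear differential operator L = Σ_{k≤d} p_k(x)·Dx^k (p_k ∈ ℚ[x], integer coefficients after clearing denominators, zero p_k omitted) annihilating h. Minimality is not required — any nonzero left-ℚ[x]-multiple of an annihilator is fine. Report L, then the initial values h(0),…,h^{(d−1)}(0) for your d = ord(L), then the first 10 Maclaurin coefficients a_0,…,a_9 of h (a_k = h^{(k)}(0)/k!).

f: a_k = -2, -6, -9, -9, -27/4, -81/20, -81/40, -243/280, -729/2240, -243/2240, …
g: a_k = -3, -6, -12, -24, -48, -96, -192, -384, -768, -1536, …
L₀ := L_f ⊗_s L_g (sym. prod.), ord ≤ 1.
L = (5 - 6·x) + (-1 + 2·x)·Dx  (order 1).
h: a_k = 6, 30, 87, 201, 1689/4, 17133/20, 13755/8, 963579/280, 15419451/2240, 30839631/2240, …
ICs: h(0) = 6.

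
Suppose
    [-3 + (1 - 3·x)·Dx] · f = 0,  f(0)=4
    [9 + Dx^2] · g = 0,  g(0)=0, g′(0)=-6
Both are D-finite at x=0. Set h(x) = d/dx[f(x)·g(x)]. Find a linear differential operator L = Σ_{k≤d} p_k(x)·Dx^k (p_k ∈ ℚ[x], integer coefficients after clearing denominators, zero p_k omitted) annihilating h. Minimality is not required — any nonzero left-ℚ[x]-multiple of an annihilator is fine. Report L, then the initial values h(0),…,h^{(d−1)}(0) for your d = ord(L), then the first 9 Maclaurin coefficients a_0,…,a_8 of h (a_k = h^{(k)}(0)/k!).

f: a_k = 4, 12, 36, 108, 324, 972, 2916, 8748, 26244, …
g: a_k = 0, -6, 0, 9, 0, -81/20, 0, 243/280, 0, …
f·g: L₀ = L_f ⊗_s L_g, ord ≤ 1·2.
Derive L from L₀ (diff closure).
L = (-9 - 54·x + 81·x^2) + (-6 + 18·x)·Dx + (1 - 6·x + 9·x^2)·Dx^2  (order 2).
h: a_k = -24, -144, -540, -2160, -8181, -147258/5, -1030563/10, -12366756/35, -667807011/560, …
ICs: h(0) = -24, h′(0) = -144.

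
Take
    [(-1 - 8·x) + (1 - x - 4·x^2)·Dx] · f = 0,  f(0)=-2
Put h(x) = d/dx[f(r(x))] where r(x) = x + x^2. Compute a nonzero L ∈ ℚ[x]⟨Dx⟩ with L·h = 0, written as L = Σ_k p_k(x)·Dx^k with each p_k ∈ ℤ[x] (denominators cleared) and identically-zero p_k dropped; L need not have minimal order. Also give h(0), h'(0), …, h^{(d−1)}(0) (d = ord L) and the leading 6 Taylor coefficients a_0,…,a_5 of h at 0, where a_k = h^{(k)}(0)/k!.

L = (12 + 78·x + 246·x^2 + 656·x^3 + 1128·x^4 + 960·x^5 + 320·x^6) + (-1 - 9·x - 9·x^2 + 66·x^3 + 220·x^4 + 312·x^5 + 224·x^6 + 64·x^7)·Dx  (order 1).
h: a_k = -2, -24, -114, -488, -2080, -8268, …
ICs: h(0) = -2.

f: a_k = -2, -2, -10, -18, -58, -130, …
Substitute x→r, Dx→(1/r')Dx; clear ⇒ L₀.
h₀' ⇒ L via d/dx closure of L₀.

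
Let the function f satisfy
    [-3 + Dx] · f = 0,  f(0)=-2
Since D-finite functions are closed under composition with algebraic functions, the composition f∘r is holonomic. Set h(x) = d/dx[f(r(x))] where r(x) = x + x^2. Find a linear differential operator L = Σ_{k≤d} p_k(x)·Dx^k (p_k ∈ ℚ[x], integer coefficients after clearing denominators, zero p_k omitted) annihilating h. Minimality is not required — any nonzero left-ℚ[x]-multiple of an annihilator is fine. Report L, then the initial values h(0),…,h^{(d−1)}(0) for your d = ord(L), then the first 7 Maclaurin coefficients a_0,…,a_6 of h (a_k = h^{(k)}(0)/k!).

L = (5 + 12·x + 12·x^2) + (-1 - 2·x)·Dx  (order 1).
h: a_k = -6, -30, -81, -171, -1161/4, -8613/20, -4509/8, …
ICs: h(0) = -6.

f: a_k = -2, -6, -9, -9, -27/4, -81/20, -81/40, …
Substitute x→r, Dx→(1/r')Dx; clear ⇒ L₀.
h=h₀': d/dx-closure on L₀ ⇒ L.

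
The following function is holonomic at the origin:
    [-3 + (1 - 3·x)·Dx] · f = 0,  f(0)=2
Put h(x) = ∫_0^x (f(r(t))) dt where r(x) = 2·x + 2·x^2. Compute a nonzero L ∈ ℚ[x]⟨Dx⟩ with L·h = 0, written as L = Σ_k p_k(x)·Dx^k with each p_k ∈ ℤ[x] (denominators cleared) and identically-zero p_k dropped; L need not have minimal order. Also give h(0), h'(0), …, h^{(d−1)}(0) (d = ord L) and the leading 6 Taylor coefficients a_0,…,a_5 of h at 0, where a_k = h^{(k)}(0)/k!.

f: a_k = 2, 6, 18, 54, 162, 486, …
Substitute x→r, Dx→(1/r')Dx; clear ⇒ L₀.
h=∫₀ˣh₀: take L = L₀·Dx.
L = (6 + 12·x)·Dx + (-1 + 6·x + 6·x^2)·Dx^2  (order 2).
h: a_k = 0, 2, 6, 28, 144, 792, …
ICs: h(0) = 0, h′(0) = 2.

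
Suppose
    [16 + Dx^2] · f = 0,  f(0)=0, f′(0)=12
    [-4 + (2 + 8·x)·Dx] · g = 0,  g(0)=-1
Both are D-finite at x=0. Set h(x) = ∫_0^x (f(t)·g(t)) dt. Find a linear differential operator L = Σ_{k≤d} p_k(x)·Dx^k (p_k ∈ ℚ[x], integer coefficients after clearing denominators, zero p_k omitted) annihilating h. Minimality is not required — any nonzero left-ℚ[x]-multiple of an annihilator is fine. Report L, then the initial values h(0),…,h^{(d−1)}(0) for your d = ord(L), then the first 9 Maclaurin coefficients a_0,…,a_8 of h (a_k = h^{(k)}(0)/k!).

L = (28 + 128·x + 256·x^2)·Dx + (-4 - 16·x)·Dx^2 + (1 + 8·x + 16·x^2)·Dx^3  (order 3).
h: a_k = 0, 0, -6, -8, 14, 16/5, 76/15, -1296/35, 1966/21, …
ICs: h(0) = 0, h′(0) = 0, h′′(0) = -12.

f: a_k = 0, 12, 0, -32, 0, 128/5, 0, -1024/105, 0, …
g: a_k = -1, -2, 2, -4, 10, -28, 84, -264, 858, …
L₀ := L_f ⊗_s L_g (sym. prod.), ord ≤ 2.
∫: right-multiply L₀ by Dx.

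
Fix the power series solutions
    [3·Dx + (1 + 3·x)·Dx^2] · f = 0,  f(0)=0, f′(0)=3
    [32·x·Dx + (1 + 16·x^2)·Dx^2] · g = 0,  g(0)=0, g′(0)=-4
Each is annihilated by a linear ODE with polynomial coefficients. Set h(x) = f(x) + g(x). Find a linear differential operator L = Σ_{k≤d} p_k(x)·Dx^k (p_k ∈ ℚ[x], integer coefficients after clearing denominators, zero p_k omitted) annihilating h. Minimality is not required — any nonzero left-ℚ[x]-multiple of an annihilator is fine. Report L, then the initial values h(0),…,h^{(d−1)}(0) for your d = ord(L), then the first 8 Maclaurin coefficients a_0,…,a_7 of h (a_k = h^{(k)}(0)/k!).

f: a_k = 0, 3, -9/2, 9, -81/4, 243/5, -243/2, 2187/7, …
g: a_k = 0, -4, 0, 64/3, 0, -1024/5, 0, 16384/7, …
h₀=f+g: left-lcm gives L₀, ord ≤ 4.
L = (-96 - 864·x + 4608·x^2 + 4608·x^3)·Dx + (-50 - 192·x + 672·x^2 + 9216·x^3 + 9216·x^4)·Dx^2 + (-3 + 23·x + 96·x^2 + 512·x^3 + 2304·x^4 + 2304·x^5)·Dx^3  (order 3).
h: a_k = 0, -1, -9/2, 91/3, -81/4, -781/5, -243/2, 2653, …
ICs: h(0) = 0, h′(0) = -1, h′′(0) = -9.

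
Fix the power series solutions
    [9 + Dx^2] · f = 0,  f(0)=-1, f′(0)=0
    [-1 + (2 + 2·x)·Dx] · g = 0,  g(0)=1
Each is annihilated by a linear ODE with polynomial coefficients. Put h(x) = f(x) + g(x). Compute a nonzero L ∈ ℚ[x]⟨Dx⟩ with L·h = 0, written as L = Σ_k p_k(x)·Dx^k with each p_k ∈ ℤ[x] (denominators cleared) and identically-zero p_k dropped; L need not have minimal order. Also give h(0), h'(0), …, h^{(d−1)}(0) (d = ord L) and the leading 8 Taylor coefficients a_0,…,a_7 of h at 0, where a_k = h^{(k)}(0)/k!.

L = (-351 - 648·x - 324·x^2) + (630 + 1926·x + 1944·x^2 + 648·x^3)·Dx + (-39 - 72·x - 36·x^2)·Dx^2 + (70 + 214·x + 216·x^2 + 72·x^3)·Dx^3  (order 3).
h: a_k = 0, 1/2, 35/8, 1/16, -437/128, 7/256, 5079/5120, 33/2048, …
ICs: h(0) = 0, h′(0) = 1/2, h′′(0) = 35/4.

f: a_k = -1, 0, 9/2, 0, -27/8, 0, 81/80, 0, …
g: a_k = 1, 1/2, -1/8, 1/16, -5/128, 7/256, -21/1024, 33/2048, …
Weyl lclm of L_f,L_g ⇒ L₀ (ord ≤ 3).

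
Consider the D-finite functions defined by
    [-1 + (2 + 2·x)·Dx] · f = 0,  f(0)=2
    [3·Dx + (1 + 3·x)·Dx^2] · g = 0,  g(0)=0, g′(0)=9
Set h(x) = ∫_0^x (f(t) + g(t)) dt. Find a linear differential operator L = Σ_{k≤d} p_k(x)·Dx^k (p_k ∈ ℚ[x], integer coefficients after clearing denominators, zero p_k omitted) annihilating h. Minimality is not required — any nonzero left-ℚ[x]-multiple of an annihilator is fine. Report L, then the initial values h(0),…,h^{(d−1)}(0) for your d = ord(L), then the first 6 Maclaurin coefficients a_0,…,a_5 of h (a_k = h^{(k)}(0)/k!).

L = (27 + 9·x)·Dx^2 + (69 + 126·x + 45·x^2)·Dx^3 + (10 + 46·x + 54·x^2 + 18·x^3)·Dx^4  (order 4).
h: a_k = 0, 2, 5, -55/12, 217/32, -3893/320, …
ICs: h(0) = 0, h′(0) = 2, h′′(0) = 10, h′′′(0) = -55/2.

f: a_k = 2, 1, -1/4, 1/8, -5/64, 7/128, …
g: a_k = 0, 9, -27/2, 27, -243/4, 729/5, …
f+g: L₀ = lclm(L_f,L_g), ord ≤ 1+2.
h=∫₀ˣh₀: take L = L₀·Dx.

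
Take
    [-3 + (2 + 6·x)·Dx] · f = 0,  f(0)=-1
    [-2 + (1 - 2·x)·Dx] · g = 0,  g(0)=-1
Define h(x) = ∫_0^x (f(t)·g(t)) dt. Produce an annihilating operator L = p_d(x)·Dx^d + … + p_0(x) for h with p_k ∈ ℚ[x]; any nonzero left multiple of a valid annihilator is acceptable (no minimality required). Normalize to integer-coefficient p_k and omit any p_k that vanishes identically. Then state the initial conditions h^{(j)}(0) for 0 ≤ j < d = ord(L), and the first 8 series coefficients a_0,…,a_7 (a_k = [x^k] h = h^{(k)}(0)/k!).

L = (7 + 6·x)·Dx + (-2 - 2·x + 12·x^2)·Dx^2  (order 2).
h: a_k = 0, 1, 7/4, 47/24, 215/64, 607/128, 13841/1536, 95419/7168, …
ICs: h(0) = 0, h′(0) = 1.

f: a_k = -1, -3/2, 9/8, -27/16, 405/128, -1701/256, 15309/1024, -72171/2048, …
g: a_k = -1, -2, -4, -8, -16, -32, -64, -128, …
Product ⇒ symmetric product L₀, ord ≤ 1.
h=∫₀ˣh₀: take L = L₀·Dx.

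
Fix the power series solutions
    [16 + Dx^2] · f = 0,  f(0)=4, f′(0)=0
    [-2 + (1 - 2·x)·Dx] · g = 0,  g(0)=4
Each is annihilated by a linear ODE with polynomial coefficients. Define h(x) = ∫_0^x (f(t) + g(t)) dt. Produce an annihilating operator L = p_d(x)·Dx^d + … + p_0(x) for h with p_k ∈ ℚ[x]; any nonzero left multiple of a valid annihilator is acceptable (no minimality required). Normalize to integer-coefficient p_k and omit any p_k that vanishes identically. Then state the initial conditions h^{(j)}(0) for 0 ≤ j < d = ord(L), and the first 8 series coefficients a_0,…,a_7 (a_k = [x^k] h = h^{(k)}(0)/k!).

f: a_k = 4, 0, -32, 0, 128/3, 0, -1024/45, 0, …
g: a_k = 4, 8, 16, 32, 64, 128, 256, 512, …
Weyl lclm of L_f,L_g ⇒ L₀ (ord ≤ 3).
h=∫h₀ ⇒ L = L₀·Dx.
L = (-160 + 256·x - 256·x^2)·Dx + (48 - 224·x + 384·x^2 - 256·x^3)·Dx^2 + (-10 + 16·x - 16·x^2)·Dx^3 + (3 - 14·x + 24·x^2 - 16·x^3)·Dx^4  (order 4).
h: a_k = 0, 8, 4, -16/3, 8, 64/3, 64/3, 10496/315, …
ICs: h(0) = 0, h′(0) = 8, h′′(0) = 8, h′′′(0) = -32.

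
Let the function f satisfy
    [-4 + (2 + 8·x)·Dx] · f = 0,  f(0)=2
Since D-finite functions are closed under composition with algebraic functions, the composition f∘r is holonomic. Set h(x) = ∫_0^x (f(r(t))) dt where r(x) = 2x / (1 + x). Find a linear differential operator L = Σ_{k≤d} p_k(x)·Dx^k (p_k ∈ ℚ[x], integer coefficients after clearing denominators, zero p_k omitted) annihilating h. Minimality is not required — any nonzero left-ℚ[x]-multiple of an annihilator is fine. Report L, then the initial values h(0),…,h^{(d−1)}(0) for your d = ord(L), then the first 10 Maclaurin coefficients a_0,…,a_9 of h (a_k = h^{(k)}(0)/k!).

f: a_k = 2, 4, -4, 8, -20, 56, -168, 528, -1716, 5720, …
h₀=f(r): pull back L_f along r ⇒ L₀.
Integrate: L := L₀·Dx.
L = -4·Dx + (1 + 10·x + 9·x^2)·Dx^2  (order 2).
h: a_k = 0, 2, 4, -8, 26, -568/5, 588, -23640/7, 20805, -134840, …
ICs: h(0) = 0, h′(0) = 2.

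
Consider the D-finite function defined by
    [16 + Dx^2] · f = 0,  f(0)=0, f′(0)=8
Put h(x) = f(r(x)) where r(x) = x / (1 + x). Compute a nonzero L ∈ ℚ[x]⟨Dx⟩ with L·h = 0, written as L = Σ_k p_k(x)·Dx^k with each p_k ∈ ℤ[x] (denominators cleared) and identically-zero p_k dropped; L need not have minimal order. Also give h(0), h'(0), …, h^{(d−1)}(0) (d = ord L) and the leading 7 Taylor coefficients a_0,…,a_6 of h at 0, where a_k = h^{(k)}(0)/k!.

f: a_k = 0, 8, 0, -64/3, 0, 256/15, 0, …
h₀=f(r): pull back L_f along r ⇒ L₀.
L = 16 + (2 + 6·x + 6·x^2 + 2·x^3)·Dx + (1 + 4·x + 6·x^2 + 4·x^3 + x^4)·Dx^2  (order 2).
h: a_k = 0, 8, -8, -40/3, 56, -1544/15, 120, …
ICs: h(0) = 0, h′(0) = 8.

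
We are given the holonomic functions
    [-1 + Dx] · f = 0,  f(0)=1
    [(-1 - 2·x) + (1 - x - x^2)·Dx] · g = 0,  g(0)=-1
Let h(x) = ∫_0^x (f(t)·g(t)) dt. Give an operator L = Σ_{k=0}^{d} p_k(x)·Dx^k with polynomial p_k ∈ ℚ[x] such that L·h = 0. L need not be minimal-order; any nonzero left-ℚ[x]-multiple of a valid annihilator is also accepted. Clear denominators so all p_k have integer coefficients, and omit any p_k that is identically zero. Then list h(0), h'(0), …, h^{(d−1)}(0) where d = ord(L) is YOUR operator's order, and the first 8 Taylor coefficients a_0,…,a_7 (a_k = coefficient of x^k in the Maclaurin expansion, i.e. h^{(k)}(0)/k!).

f: a_k = 1, 1, 1/2, 1/6, 1/24, 1/120, 1/720, 1/5040, …
g: a_k = -1, -1, -2, -3, -5, -8, -13, -21, …
f·g: L₀ = L_f ⊗_s L_g, ord ≤ 1·1.
h=∫₀ˣh₀: take L = L₀·Dx.
L = (2 + x - x^2)·Dx + (-1 + x + x^2)·Dx^2  (order 2).
h: a_k = 0, -1, -1, -7/6, -17/12, -221/120, -893/360, -17347/5040, …
ICs: h(0) = 0, h′(0) = -1.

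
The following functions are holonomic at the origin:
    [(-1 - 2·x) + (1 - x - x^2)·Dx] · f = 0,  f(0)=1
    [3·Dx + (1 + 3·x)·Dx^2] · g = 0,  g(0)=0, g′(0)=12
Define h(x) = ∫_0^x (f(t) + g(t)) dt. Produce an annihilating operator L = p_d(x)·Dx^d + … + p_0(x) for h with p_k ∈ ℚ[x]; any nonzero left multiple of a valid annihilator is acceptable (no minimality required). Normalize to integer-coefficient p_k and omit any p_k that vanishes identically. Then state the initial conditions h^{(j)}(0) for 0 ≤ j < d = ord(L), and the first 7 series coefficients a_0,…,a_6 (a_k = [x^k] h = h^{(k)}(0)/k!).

L = (126 + 342·x + 468·x^2 + 180·x^3 + 108·x^4)·Dx^2 + (156·x + 576·x^2 + 672·x^3 + 378·x^4 + 180·x^5)·Dx^3 + (-7 - 35·x - 29·x^2 + 63·x^3 + 99·x^4 + 93·x^5 + 36·x^6)·Dx^4  (order 4).
h: a_k = 0, 1, 13/2, -16/3, 39/4, -76/5, 506/15, …
ICs: h(0) = 0, h′(0) = 1, h′′(0) = 13, h′′′(0) = -32.

f: a_k = 1, 1, 2, 3, 5, 8, 13, …
g: a_k = 0, 12, -18, 36, -81, 972/5, -486, …
L₀ := lclm(L_f,L_g); ord L₀ ≤ 1+2.
h=∫₀ˣh₀: take L = L₀·Dx.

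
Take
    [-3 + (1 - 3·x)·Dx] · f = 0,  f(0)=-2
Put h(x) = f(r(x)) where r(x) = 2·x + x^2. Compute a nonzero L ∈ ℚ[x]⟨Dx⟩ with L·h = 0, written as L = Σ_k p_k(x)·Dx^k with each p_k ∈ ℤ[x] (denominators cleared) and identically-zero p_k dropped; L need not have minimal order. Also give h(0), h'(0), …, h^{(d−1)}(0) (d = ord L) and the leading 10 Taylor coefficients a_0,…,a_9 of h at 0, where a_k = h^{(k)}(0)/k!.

L = (6 + 6·x) + (-1 + 6·x + 3·x^2)·Dx  (order 1).
h: a_k = -2, -12, -78, -504, -3258, -21060, -136134, -879984, -5688306, -36769788, …
ICs: h(0) = -2.

f: a_k = -2, -6, -18, -54, -162, -486, -1458, -4374, -13122, -39366, …
L₀ from L_f via x↦r, Dx↦r'^{-1}Dx.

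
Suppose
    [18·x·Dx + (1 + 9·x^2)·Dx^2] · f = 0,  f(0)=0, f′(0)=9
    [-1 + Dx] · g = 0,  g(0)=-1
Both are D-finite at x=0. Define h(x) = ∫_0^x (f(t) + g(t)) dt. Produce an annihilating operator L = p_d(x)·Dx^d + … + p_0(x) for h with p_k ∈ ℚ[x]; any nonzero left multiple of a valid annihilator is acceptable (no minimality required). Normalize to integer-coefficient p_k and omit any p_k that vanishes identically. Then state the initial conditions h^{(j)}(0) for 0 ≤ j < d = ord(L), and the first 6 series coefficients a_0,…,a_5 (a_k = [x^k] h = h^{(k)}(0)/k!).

L = (18 - 18·x - 486·x^2 - 162·x^3)·Dx^2 + (-19 + 468·x^2 - 81·x^4)·Dx^3 + (1 + 18·x + 18·x^2 + 162·x^3 + 81·x^4)·Dx^4  (order 4).
h: a_k = 0, -1, 4, -1/6, -163/24, -1/120, …
ICs: h(0) = 0, h′(0) = -1, h′′(0) = 8, h′′′(0) = -1.

f: a_k = 0, 9, 0, -27, 0, 729/5, …
g: a_k = -1, -1, -1/2, -1/6, -1/24, -1/120, …
Sum ⇒ L₀ = lclm(L_f,L_g) in ℚ(x)⟨Dx⟩.
∫: right-multiply L₀ by Dx.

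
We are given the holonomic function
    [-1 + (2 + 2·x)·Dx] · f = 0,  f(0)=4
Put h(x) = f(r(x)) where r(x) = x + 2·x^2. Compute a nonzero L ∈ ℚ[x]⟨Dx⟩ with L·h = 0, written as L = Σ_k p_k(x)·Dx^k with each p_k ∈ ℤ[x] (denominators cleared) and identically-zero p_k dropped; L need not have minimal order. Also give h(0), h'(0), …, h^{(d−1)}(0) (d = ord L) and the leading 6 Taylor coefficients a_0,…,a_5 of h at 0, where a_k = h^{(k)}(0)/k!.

f: a_k = 4, 2, -1/2, 1/4, -5/32, 7/64, …
f∘r: x↦r, Dx↦Dx/r' in L_f ⇒ L₀.
L = (-1 - 4·x) + (2 + 2·x + 4·x^2)·Dx  (order 1).
h: a_k = 4, 2, 7/2, -7/4, -21/32, 119/64, …
ICs: h(0) = 4.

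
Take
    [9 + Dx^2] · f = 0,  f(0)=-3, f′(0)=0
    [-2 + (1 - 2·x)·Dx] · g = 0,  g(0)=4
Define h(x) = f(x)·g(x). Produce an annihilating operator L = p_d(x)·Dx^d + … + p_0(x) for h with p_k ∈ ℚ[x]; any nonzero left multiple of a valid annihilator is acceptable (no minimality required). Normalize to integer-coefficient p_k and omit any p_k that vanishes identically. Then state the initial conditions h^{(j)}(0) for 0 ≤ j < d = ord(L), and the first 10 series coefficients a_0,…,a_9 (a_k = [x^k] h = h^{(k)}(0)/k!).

L = (-9 + 18·x) + 4·Dx + (-1 + 2·x)·Dx^2  (order 2).
h: a_k = -12, -24, 6, 12, -33/2, -33, -1077/20, -1077/10, -48687/224, -48687/112, …
ICs: h(0) = -12, h′(0) = -24.

f: a_k = -3, 0, 27/2, 0, -81/8, 0, 243/80, 0, -2187/4480, 0, …
g: a_k = 4, 8, 16, 32, 64, 128, 256, 512, 1024, 2048, …
Sym-product of L_f,L_g gives L₀ (≤ ord 2).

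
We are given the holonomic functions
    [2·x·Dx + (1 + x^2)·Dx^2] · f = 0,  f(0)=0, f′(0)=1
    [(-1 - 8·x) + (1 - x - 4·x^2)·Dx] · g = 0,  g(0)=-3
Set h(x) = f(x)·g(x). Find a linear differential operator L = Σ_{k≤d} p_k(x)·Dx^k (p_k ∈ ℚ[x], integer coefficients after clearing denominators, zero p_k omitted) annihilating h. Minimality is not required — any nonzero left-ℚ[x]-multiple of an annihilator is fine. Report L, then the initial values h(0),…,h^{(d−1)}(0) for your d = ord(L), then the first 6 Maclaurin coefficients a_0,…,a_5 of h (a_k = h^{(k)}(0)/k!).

L = (8 + 2·x + 24·x^2) + (2 + 14·x + 4·x^2 + 24·x^3)·Dx + (-1 + x + 3·x^2 + x^3 + 4·x^4)·Dx^2  (order 2).
h: a_k = 0, -3, -3, -14, -26, -413/5, …
ICs: h(0) = 0, h′(0) = -3.

f: a_k = 0, 1, 0, -1/3, 0, 1/5, …
g: a_k = -3, -3, -15, -27, -87, -195, …
f·g: L₀ = L_f ⊗_s L_g, ord ≤ 2·1.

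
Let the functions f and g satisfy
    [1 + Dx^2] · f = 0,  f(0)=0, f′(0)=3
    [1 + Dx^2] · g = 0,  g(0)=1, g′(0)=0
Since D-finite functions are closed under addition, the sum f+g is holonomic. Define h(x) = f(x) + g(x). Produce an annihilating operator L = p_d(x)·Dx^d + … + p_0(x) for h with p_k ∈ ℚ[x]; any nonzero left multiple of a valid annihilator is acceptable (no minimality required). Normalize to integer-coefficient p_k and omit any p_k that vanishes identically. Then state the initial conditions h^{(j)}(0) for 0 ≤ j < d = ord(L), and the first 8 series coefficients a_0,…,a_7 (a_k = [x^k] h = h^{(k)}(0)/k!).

L = 1 + Dx^2  (order 2).
h: a_k = 1, 3, -1/2, -1/2, 1/24, 1/40, -1/720, -1/1680, …
ICs: h(0) = 1, h′(0) = 3.

f: a_k = 0, 3, 0, -1/2, 0, 1/40, 0, -1/1680, …
g: a_k = 1, 0, -1/2, 0, 1/24, 0, -1/720, 0, …
f+g: L₀ = lclm(L_f,L_g), ord ≤ 2+2.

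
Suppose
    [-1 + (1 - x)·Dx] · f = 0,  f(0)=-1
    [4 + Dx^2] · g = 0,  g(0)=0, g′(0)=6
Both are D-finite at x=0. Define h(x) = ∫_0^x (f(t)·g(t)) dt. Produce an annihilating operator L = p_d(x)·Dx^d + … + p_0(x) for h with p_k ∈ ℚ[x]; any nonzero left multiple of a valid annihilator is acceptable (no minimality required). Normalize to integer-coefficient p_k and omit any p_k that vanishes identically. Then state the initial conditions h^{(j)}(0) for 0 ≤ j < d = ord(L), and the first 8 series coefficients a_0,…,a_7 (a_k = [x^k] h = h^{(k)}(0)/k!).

f: a_k = -1, -1, -1, -1, -1, -1, -1, -1, …
g: a_k = 0, 6, 0, -4, 0, 4/5, 0, -8/105, …
h₀=f·g: eliminate ⇒ L₀, order ≤ 1·2.
h=∫h₀ ⇒ L = L₀·Dx.
L = (-4 + 4·x)·Dx + 2·Dx^2 + (-1 + x)·Dx^3  (order 3).
h: a_k = 0, 0, -3, -2, -1/2, -2/5, -7/15, -2/5, …
ICs: h(0) = 0, h′(0) = 0, h′′(0) = -6.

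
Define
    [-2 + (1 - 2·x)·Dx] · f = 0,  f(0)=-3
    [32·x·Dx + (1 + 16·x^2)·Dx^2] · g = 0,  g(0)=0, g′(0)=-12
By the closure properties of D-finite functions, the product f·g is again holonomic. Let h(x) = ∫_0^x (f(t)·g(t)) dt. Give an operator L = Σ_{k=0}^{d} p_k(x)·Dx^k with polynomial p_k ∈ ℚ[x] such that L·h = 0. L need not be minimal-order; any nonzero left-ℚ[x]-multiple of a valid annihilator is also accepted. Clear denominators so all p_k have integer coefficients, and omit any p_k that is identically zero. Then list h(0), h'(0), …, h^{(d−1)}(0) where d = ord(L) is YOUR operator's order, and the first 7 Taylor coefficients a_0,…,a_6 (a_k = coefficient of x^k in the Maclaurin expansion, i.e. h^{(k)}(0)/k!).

f: a_k = -3, -6, -12, -24, -48, -96, -192, …
g: a_k = 0, -12, 0, 64, 0, -3072/5, 0, …
Product ⇒ symmetric product L₀, ord ≤ 2.
∫: right-multiply L₀ by Dx.
L = 64·x·Dx + (4 - 32·x + 128·x^2)·Dx^2 + (-1 + 2·x - 16·x^2 + 32·x^3)·Dx^3  (order 3).
h: a_k = 0, 0, 18, 24, -12, -96/5, 1376/5, …
ICs: h(0) = 0, h′(0) = 0, h′′(0) = 36.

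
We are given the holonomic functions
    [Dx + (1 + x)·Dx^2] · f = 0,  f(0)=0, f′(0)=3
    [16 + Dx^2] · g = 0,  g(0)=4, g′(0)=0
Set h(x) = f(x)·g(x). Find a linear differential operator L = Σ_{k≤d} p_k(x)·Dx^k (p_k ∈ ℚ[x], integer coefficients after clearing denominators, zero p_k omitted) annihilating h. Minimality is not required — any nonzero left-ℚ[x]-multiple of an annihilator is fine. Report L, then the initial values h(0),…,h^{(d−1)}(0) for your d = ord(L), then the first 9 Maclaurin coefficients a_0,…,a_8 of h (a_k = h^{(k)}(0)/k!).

f: a_k = 0, 3, -3/2, 1, -3/4, 3/5, -1/2, 3/7, -3/8, …
g: a_k = 4, 0, -32, 0, 128/3, 0, -1024/45, 0, 2048/315, …
Product ⇒ symmetric product L₀, ord ≤ 4.
L = (15072 + 62976·x + 97024·x^2 + 65536·x^3 + 16384·x^4) + (1984 + 6080·x + 6144·x^2 + 2048·x^3)·Dx + (1950 + 8000·x + 12192·x^2 + 8192·x^3 + 2048·x^4)·Dx^2 + (124 + 380·x + 384·x^2 + 128·x^3)·Dx^3 + (63 + 254·x + 383·x^2 + 256·x^3 + 64·x^4)·Dx^4  (order 4).
h: a_k = 0, 12, -6, -92, 45, 492/5, -42, -1508/35, 499/30, …
ICs: h(0) = 0, h′(0) = 12, h′′(0) = -12, h′′′(0) = -552.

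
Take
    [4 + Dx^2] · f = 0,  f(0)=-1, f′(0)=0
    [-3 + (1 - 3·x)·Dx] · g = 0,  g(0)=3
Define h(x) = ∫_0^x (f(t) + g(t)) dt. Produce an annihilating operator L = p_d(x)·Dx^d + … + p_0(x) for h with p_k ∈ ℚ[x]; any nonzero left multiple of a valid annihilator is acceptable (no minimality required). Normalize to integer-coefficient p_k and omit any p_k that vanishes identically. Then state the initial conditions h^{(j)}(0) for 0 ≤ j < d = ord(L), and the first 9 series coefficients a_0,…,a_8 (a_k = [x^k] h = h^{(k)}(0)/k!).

f: a_k = -1, 0, 2, 0, -2/3, 0, 4/45, 0, -2/315, …
g: a_k = 3, 9, 27, 81, 243, 729, 2187, 6561, 19683, …
L₀ := lclm(L_f,L_g); ord L₀ ≤ 2+1.
h=∫h₀ ⇒ L = L₀·Dx.
L = (-348 + 144·x - 216·x^2)·Dx + (44 - 180·x + 216·x^2 - 216·x^3)·Dx^2 + (-87 + 36·x - 54·x^2)·Dx^3 + (11 - 45·x + 54·x^2 - 54·x^3)·Dx^4  (order 4).
h: a_k = 0, 2, 9/2, 29/3, 81/4, 727/15, 243/2, 98419/315, 6561/8, …
ICs: h(0) = 0, h′(0) = 2, h′′(0) = 9, h′′′(0) = 58.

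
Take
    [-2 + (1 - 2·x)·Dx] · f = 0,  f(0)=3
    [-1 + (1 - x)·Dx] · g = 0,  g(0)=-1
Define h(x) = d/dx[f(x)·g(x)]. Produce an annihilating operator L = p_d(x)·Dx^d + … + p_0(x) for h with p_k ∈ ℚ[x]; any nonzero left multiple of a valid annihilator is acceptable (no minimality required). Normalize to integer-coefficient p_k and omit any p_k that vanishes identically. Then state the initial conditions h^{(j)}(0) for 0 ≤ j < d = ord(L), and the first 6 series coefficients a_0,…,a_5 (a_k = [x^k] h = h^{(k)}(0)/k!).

L = (14 - 36·x + 24·x^2) + (-3 + 13·x - 18·x^2 + 8·x^3)·Dx  (order 1).
h: a_k = -9, -42, -135, -372, -945, -2286, …
ICs: h(0) = -9.

f: a_k = 3, 6, 12, 24, 48, 96, …
g: a_k = -1, -1, -1, -1, -1, -1, …
f·g: L₀ = L_f ⊗_s L_g, ord ≤ 1·1.
Derive L from L₀ (diff closure).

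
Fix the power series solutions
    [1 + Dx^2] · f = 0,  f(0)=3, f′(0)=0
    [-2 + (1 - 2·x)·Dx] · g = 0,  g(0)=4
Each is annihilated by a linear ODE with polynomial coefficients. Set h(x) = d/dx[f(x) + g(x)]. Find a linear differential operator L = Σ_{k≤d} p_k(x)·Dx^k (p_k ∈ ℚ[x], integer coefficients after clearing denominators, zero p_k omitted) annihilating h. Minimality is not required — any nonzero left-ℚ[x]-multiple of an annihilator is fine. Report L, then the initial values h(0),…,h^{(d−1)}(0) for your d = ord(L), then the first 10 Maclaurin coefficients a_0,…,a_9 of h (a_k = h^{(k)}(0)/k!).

L = (196 - 16·x + 16·x^2) + (-25 + 54·x - 12·x^2 + 8·x^3)·Dx + (196 - 16·x + 16·x^2)·Dx^2 + (-25 + 54·x - 12·x^2 + 8·x^3)·Dx^3  (order 3).
h: a_k = 8, 29, 96, 513/2, 640, 61439/40, 3584, 13762561/1680, 18432, 4954521599/120960, …
ICs: h(0) = 8, h′(0) = 29, h′′(0) = 192.

f: a_k = 3, 0, -3/2, 0, 1/8, 0, -1/240, 0, 1/13440, 0, …
g: a_k = 4, 8, 16, 32, 64, 128, 256, 512, 1024, 2048, …
Weyl lclm of L_f,L_g ⇒ L₀ (ord ≤ 3).
Derive L from L₀ (diff closure).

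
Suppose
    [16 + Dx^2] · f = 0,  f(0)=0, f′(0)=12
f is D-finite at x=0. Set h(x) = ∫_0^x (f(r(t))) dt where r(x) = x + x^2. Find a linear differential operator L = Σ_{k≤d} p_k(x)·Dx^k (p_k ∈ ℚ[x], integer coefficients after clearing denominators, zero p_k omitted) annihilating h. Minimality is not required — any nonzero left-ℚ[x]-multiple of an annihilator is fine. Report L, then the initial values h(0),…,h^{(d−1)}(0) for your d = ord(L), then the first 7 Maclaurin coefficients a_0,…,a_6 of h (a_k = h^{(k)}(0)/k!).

f: a_k = 0, 12, 0, -32, 0, 128/5, 0, …
Change of var in L_f (x↦r) gives L₀.
Integrate: L := L₀·Dx.
L = (16 + 96·x + 192·x^2 + 128·x^3)·Dx - 2·Dx^2 + (1 + 2·x)·Dx^3  (order 3).
h: a_k = 0, 0, 6, 4, -8, -96/5, -176/15, …
ICs: h(0) = 0, h′(0) = 0, h′′(0) = 12.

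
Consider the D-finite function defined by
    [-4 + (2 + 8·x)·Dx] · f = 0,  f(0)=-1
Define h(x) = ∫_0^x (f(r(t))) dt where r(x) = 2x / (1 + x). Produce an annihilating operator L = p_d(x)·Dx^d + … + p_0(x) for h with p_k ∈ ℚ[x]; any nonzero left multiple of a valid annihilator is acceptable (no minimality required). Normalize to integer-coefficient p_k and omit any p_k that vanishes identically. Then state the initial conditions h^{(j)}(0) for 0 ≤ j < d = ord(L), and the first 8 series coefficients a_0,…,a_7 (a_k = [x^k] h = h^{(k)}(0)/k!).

L = -4·Dx + (1 + 10·x + 9·x^2)·Dx^2  (order 2).
h: a_k = 0, -1, -2, 4, -13, 284/5, -294, 11820/7, …
ICs: h(0) = 0, h′(0) = -1.

f: a_k = -1, -2, 2, -4, 10, -28, 84, -264, …
L₀ from L_f via x↦r, Dx↦r'^{-1}Dx.
∫: right-multiply L₀ by Dx.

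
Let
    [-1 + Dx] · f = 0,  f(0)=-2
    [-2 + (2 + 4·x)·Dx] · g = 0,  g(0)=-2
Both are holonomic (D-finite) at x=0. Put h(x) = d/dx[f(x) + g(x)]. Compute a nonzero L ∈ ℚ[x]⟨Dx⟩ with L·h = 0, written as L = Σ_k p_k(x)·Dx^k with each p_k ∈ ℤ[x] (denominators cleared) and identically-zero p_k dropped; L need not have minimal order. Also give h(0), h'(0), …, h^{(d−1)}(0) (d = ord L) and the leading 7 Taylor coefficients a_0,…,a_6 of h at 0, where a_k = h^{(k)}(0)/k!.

L = (-2 - x) + (1 - 2·x - 2·x^2)·Dx + (1 + 3·x + 2·x^2)·Dx^2  (order 2).
h: a_k = -4, 0, -4, 14/3, -53/6, 236/15, -2599/90, …
ICs: h(0) = -4, h′(0) = 0.

f: a_k = -2, -2, -1, -1/3, -1/12, -1/60, -1/360, …
g: a_k = -2, -2, 1, -1, 5/4, -7/4, 21/8, …
h₀=f+g: left-lcm gives L₀, ord ≤ 2.
Derive L from L₀ (diff closure).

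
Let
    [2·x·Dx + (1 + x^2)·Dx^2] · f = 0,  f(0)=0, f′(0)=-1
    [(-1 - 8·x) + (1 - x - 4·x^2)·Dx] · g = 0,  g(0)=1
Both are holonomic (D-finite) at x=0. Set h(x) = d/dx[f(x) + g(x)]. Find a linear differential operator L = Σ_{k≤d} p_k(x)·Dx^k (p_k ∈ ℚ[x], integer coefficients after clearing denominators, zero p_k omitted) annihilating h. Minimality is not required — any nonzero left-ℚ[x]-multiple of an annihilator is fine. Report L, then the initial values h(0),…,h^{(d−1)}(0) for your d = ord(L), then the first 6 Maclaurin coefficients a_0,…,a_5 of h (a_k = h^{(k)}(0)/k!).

L = (10 - 40·x - 478·x^2 - 864·x^3 - 2496·x^4 - 384·x^6) + (-28 - 246·x - 316·x^2 - 1182·x^3 - 752·x^4 - 2048·x^5 - 48·x^6 - 384·x^7)·Dx + (5 + 8·x + 32·x^2 - 104·x^3 - 197·x^4 - 128·x^5 - 288·x^6 - 16·x^7 - 64·x^8)·Dx^2  (order 2).
h: a_k = 0, 10, 28, 116, 324, 1086, …
ICs: h(0) = 0, h′(0) = 10.

f: a_k = 0, -1, 0, 1/3, 0, -1/5, …
g: a_k = 1, 1, 5, 9, 29, 65, …
L₀ := lclm(L_f,L_g); ord L₀ ≤ 2+1.
Derive L from L₀ (diff closure).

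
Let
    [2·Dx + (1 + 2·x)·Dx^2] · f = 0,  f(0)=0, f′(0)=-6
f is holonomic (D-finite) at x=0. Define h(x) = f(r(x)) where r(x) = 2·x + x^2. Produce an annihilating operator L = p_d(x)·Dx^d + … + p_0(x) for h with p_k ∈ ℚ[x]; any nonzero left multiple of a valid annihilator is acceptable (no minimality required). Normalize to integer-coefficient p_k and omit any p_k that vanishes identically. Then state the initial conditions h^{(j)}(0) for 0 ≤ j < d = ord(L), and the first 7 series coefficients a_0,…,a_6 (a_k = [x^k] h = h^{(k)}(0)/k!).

L = (3 + 4·x + 2·x^2)·Dx + (1 + 5·x + 6·x^2 + 2·x^3)·Dx^2  (order 2).
h: a_k = 0, -12, 18, -40, 102, -1392/5, 792, …
ICs: h(0) = 0, h′(0) = -12.

f: a_k = 0, -6, 6, -8, 12, -96/5, 32, …
L₀ from L_f via x↦r, Dx↦r'^{-1}Dx.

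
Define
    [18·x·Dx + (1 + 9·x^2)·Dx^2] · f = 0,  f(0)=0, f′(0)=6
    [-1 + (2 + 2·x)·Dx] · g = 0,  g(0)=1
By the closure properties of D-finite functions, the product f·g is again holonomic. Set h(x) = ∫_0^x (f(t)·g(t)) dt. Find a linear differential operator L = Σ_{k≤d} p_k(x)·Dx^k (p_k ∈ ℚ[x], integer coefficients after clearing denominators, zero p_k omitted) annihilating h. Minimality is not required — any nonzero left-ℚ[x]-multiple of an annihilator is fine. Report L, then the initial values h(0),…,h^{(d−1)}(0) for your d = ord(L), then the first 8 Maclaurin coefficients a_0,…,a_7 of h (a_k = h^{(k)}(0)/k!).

f: a_k = 0, 6, 0, -18, 0, 486/5, 0, -4374/7, …
g: a_k = 1, 1/2, -1/8, 1/16, -5/128, 7/256, -21/1024, 33/2048, …
Product ⇒ symmetric product L₀, ord ≤ 2.
h=∫h₀ ⇒ L = L₀·Dx.
L = (3 - 36·x - 9·x^2)·Dx + (-4 + 68·x + 108·x^2 + 36·x^3)·Dx^2 + (4 + 8·x + 40·x^2 + 72·x^3 + 36·x^4)·Dx^3  (order 3).
h: a_k = 0, 0, 3, 1, -75/16, -69/40, 10583/640, 30489/4480, …
ICs: h(0) = 0, h′(0) = 0, h′′(0) = 6.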